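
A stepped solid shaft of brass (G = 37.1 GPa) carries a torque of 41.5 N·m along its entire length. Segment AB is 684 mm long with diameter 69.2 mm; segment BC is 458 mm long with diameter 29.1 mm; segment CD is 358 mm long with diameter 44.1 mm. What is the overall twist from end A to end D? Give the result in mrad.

J_AB = π(0.0692)⁴/32 = 2.25×10^-6 m⁴; J_BC = π(0.0291)⁴/32 = 7.04×10^-8 m⁴; J_CD = π(0.0441)⁴/32 = 3.71×10^-7 m⁴.
θ = (T/G)·Σ L_i/J_i = (41.50/37.1×10⁹)·(0.684/2.25×10^-6 + 0.458/7.04×10^-8 + 0.358/3.71×10^-7) = 8.696×10^-3 rad.

8.70 mrad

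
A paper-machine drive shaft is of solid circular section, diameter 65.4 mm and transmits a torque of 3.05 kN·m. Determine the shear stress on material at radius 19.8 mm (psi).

J = πd⁴/32 = π(0.0654)⁴/32 = 1.796×10^-6 m⁴.
Shear stress varies linearly with radius: τ = T·r/J = 3050 × 0.0198 / 1.796×10^-6 = 3.362×10^7 Pa.

4880 psi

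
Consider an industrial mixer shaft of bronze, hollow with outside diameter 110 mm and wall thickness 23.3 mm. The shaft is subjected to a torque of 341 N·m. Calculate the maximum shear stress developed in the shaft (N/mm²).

J = π(d_o⁴ − d_i⁴)/32 = π(0.110⁴ − 0.0634⁴)/32 = 1.279×10^-5 m⁴.
τ_max = T·r/J = 341.0 × 0.0550 / 1.279×10^-5 = 1.467×10^6 Pa.

1.47 N/mm²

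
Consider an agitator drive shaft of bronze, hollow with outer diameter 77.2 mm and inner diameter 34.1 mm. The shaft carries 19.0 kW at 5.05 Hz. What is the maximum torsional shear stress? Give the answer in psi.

999 psi

ω = 2π·5.05 = 31.73 rad/s, so T = P/ω = 19.0×10³ / 31.73 = 598.8 N·m.
J = π(d_o⁴ − d_i⁴)/32 = π(0.0772⁴ − 0.0341⁴)/32 = 3.354×10^-6 m⁴.
τ_max = T·r/J = 598.8 × 0.0386 / 3.354×10^-6 = 6.891×10^6 Pa.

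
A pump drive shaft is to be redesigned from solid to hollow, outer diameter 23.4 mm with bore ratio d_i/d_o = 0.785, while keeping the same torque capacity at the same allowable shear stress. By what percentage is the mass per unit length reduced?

47.2 %

Equal τ_max and T ⇒ the solid shaft needs d_s³ = d_o³(1−k⁴), so d_s = 23.4·(1−0.785⁴)^(1/3) = 19.96 mm.
Area ratio A_h/A_s = d_o²(1−k²)/d_s² = (1−k²)/(1−k⁴)^(2/3) = 0.5277.
Mass saving = 1 − 0.5277 = 47.2 %.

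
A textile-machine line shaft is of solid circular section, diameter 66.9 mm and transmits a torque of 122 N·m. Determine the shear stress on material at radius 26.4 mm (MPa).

1.64 MPa

J = πd⁴/32 = π(0.0669)⁴/32 = 1.967×10^-6 m⁴.
Shear stress varies linearly with radius: τ = T·r/J = 122.0 × 0.0264 / 1.967×10^-6 = 1.638×10^6 Pa.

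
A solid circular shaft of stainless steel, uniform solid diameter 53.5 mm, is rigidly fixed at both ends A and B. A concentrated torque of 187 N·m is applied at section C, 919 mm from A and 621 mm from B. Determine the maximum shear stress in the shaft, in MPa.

3.71 MPa

With uniform GJ and both ends fixed, compatibility θ_AC = θ_CB gives T_A·a = T_B·b, together with T_A + T_B = T₀.
T_A = T₀·b/(a+b) = 187.0·621/1540 = 75.41 N·m; T_B = 111.6 N·m.
τ in each portion: τ_AC = 2.51×10^6 Pa, τ_CB = 3.71×10^6 Pa; maximum is in CB.
τ_max = T_CB·r/J = 111.6·0.0267/8.04×10^-7 = 3.711×10^6 Pa.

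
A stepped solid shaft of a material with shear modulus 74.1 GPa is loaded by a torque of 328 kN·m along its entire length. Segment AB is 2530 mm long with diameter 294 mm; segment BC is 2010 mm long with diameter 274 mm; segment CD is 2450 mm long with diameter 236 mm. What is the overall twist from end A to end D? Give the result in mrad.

67.0 mrad

J_AB = π(0.294)⁴/32 = 7.33×10^-4 m⁴; J_BC = π(0.274)⁴/32 = 5.53×10^-4 m⁴; J_CD = π(0.236)⁴/32 = 3.05×10^-4 m⁴.
θ = (T/G)·Σ L_i/J_i = (328000/74.1×10⁹)·(2.53/7.33×10^-4 + 2.01/5.53×10^-4 + 2.45/3.05×10^-4) = 0.06696 rad.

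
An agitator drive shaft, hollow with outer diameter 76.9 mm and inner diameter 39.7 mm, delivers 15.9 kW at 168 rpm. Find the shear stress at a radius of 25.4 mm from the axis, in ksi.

ω = 2π·168/60 = 17.59 rad/s, so T = P/ω = 15.9×10³ / 17.59 = 903.8 N·m.
J = π(d_o⁴ − d_i⁴)/32 = π(0.0769⁴ − 0.0397⁴)/32 = 3.189×10^-6 m⁴.
Shear stress varies linearly with radius: τ = T·r/J = 903.8 × 0.0254 / 3.189×10^-6 = 7.198×10^6 Pa.

1.04 ksi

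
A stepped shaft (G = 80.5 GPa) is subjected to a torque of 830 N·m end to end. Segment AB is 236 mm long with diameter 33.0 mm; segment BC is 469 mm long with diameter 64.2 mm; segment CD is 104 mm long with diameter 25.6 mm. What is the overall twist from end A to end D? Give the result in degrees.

2.82°

J_AB = π(0.0330)⁴/32 = 1.16×10^-7 m⁴; J_BC = π(0.0642)⁴/32 = 1.67×10^-6 m⁴; J_CD = π(0.0256)⁴/32 = 4.22×10^-8 m⁴.
θ = (T/G)·Σ L_i/J_i = (830.0/80.5×10⁹)·(0.236/1.16×10^-7 + 0.469/1.67×10^-6 + 0.104/4.22×10^-8) = 0.04923 rad.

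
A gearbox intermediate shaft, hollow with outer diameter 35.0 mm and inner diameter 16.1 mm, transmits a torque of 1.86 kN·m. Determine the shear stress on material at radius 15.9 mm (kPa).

210000 kPa

J = π(d_o⁴ − d_i⁴)/32 = π(0.0350⁴ − 0.0161⁴)/32 = 1.407×10^-7 m⁴.
Shear stress varies linearly with radius: τ = T·r/J = 1860 × 0.0159 / 1.407×10^-7 = 2.102×10^8 Pa.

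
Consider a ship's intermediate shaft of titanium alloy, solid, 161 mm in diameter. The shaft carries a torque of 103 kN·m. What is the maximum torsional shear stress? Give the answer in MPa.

126 MPa

J = πd⁴/32 = π(0.161)⁴/32 = 6.596×10^-5 m⁴.
τ_max = T·r/J = 103000 × 0.0805 / 6.596×10^-5 = 1.257×10^8 Pa.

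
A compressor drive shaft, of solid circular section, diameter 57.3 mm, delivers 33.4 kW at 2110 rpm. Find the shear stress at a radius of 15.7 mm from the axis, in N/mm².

2.24 N/mm²

ω = 2π·2110/60 = 221.0 rad/s, so T = P/ω = 33.4×10³ / 221.0 = 151.2 N·m.
J = πd⁴/32 = π(0.0573)⁴/32 = 1.058×10^-6 m⁴.
Shear stress varies linearly with radius: τ = T·r/J = 151.2 × 0.0157 / 1.058×10^-6 = 2.242×10^6 Pa.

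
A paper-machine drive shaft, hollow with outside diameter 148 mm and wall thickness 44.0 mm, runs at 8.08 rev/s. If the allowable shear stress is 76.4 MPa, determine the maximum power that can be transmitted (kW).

J = π(d_o⁴ − d_i⁴)/32 = π(0.148⁴ − 0.0600⁴)/32 = 4.583×10^-5 m⁴.
T_max = τ_allow·J/r = 7.64×10^7 × 4.583×10^-5 / 0.0740 = 47320 N·m.
ω = 2π·8.08 = 50.77 rad/s, so P_max = T_max·ω = 2.402×10^6 W.

2400 kW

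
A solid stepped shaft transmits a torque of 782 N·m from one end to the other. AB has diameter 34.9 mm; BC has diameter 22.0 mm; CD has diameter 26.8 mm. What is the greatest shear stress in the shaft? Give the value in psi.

Under the same torque, τ_max = 16T/(πd³) is largest where d is smallest — segment BC (d = 22.0 mm).
τ_max = 16·782.0/(π·(0.0220)³) = 3.740×10^8 Pa.

54200 psi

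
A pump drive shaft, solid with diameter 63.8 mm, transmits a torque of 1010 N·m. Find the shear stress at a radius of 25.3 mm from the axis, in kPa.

J = πd⁴/32 = π(0.0638)⁴/32 = 1.627×10^-6 m⁴.
Shear stress varies linearly with radius: τ = T·r/J = 1010 × 0.0253 / 1.627×10^-6 = 1.571×10^7 Pa.

15700 kPa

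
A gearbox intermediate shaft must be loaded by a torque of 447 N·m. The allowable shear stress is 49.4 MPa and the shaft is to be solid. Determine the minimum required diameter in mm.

For a solid shaft τ_max = 16T/(πd³), so d = (16T/(π τ_allow))^(1/3) = (16·447.0/(π·4.94×10^7))^(1/3) = 0.03585 m.

35.9 mm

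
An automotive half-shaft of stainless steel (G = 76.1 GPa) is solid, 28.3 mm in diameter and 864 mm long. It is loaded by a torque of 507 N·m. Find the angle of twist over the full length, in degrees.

5.24°

J = πd⁴/32 = π(0.0283)⁴/32 = 6.297×10^-8 m⁴.
θ = T·L/(G·J) = 507.0 × 0.864 / (76.1×10⁹ × 6.297×10^-8) = 0.09141 rad.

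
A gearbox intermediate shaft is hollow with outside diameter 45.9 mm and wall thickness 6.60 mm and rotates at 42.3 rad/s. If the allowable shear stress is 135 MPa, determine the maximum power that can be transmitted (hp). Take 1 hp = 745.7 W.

J = π(d_o⁴ − d_i⁴)/32 = π(0.0459⁴ − 0.0327⁴)/32 = 3.235×10^-7 m⁴.
T_max = τ_allow·J/r = 1.35×10^8 × 3.235×10^-7 / 0.0229 = 1903 N·m.
ω = 42.3 rad/s, so P_max = T_max·ω = 8.050×10^4 W.

108 hp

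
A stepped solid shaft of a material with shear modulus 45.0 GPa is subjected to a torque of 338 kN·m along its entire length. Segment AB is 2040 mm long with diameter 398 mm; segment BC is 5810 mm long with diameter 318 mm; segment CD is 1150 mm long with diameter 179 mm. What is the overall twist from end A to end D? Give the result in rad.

0.135 rad

J_AB = π(0.398)⁴/32 = 2.46×10^-3 m⁴; J_BC = π(0.318)⁴/32 = 1.00×10^-3 m⁴; J_CD = π(0.179)⁴/32 = 1.01×10^-4 m⁴.
θ = (T/G)·Σ L_i/J_i = (338000/45.0×10⁹)·(2.04/2.46×10^-3 + 5.81/1.00×10^-3 + 1.15/1.01×10^-4) = 0.1354 rad.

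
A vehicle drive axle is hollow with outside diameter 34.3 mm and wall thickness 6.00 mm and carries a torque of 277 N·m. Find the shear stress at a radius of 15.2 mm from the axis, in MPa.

J = π(d_o⁴ − d_i⁴)/32 = π(0.0343⁴ − 0.0223⁴)/32 = 1.116×10^-7 m⁴.
Shear stress varies linearly with radius: τ = T·r/J = 277.0 × 0.0152 / 1.116×10^-7 = 3.772×10^7 Pa.

37.7 MPa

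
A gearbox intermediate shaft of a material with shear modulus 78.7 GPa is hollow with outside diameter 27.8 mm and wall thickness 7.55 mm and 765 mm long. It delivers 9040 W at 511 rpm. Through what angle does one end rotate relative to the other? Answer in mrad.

ω = 2π·511/60 = 53.51 rad/s, so T = P/ω = 9040 / 53.51 = 168.9 N·m.
J = π(d_o⁴ − d_i⁴)/32 = π(0.0278⁴ − 0.0127⁴)/32 = 5.608×10^-8 m⁴.
θ = T·L/(G·J) = 168.9 × 0.765 / (78.7×10⁹ × 5.608×10^-8) = 0.02928 rad.

29.3 mrad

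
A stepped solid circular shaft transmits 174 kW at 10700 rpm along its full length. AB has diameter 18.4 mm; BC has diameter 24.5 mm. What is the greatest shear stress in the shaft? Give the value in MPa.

ω = 2π·10700/60 = 1121 rad/s, so T = P/ω = 174×10³ / 1121 = 155.3 N·m.
Under the same torque, τ_max = 16T/(πd³) is largest where d is smallest — segment AB (d = 18.4 mm).
τ_max = 16·155.3/(π·(0.0184)³) = 1.270×10^8 Pa.

127 MPa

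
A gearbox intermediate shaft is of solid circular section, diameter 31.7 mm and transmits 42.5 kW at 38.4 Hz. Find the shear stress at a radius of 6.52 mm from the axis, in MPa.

11.6 MPa

ω = 2π·38.4 = 241.3 rad/s, so T = P/ω = 42.5×10³ / 241.3 = 176.1 N·m.
J = πd⁴/32 = π(0.0317)⁴/32 = 9.914×10^-8 m⁴.
Shear stress varies linearly with radius: τ = T·r/J = 176.1 × 0.00652 / 9.914×10^-8 = 1.158×10^7 Pa.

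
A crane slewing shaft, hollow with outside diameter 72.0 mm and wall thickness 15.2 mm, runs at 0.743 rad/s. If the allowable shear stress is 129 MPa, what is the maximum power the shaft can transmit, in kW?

J = π(d_o⁴ − d_i⁴)/32 = π(0.0720⁴ − 0.0416⁴)/32 = 2.344×10^-6 m⁴.
T_max = τ_allow·J/r = 1.29×10^8 × 2.344×10^-6 / 0.0360 = 8400 N·m.
ω = 0.743 rad/s, so P_max = T_max·ω = 6242 W.

6.24 kW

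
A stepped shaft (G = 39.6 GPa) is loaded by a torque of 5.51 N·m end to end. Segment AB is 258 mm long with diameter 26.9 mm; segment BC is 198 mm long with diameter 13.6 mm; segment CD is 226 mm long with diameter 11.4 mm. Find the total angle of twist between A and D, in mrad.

27.9 mrad

J_AB = π(0.0269)⁴/32 = 5.14×10^-8 m⁴; J_BC = π(0.0136)⁴/32 = 3.36×10^-9 m⁴; J_CD = π(0.0114)⁴/32 = 1.66×10^-9 m⁴.
θ = (T/G)·Σ L_i/J_i = (5.510/39.6×10⁹)·(0.258/5.14×10^-8 + 0.198/3.36×10^-9 + 0.226/1.66×10^-9) = 0.02787 rad.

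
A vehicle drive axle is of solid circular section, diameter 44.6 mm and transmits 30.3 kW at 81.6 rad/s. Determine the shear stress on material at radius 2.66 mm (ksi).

0.369 ksi

ω = 81.6 rad/s, so T = P/ω = 30.3×10³ / 81.60 = 371.3 N·m.
J = πd⁴/32 = π(0.0446)⁴/32 = 3.885×10^-7 m⁴.
Shear stress varies linearly with radius: τ = T·r/J = 371.3 × 0.00266 / 3.885×10^-7 = 2.543×10^6 Pa.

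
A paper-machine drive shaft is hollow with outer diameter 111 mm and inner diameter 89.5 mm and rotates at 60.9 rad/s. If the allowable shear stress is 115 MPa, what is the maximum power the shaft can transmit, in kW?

J = π(d_o⁴ − d_i⁴)/32 = π(0.111⁴ − 0.0895⁴)/32 = 8.604×10^-6 m⁴.
T_max = τ_allow·J/r = 1.15×10^8 × 8.604×10^-6 / 0.0555 = 17830 N·m.
ω = 60.9 rad/s, so P_max = T_max·ω = 1.086×10^6 W.

1090 kW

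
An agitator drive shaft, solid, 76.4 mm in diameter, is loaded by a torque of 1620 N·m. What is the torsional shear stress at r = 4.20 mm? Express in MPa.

J = πd⁴/32 = π(0.0764)⁴/32 = 3.345×10^-6 m⁴.
Shear stress varies linearly with radius: τ = T·r/J = 1620 × 0.00420 / 3.345×10^-6 = 2.034×10^6 Pa.

2.03 MPa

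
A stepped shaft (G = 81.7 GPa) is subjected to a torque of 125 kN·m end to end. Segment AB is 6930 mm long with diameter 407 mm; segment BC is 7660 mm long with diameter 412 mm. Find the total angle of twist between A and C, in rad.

0.00808 rad

J_AB = π(0.407)⁴/32 = 2.69×10^-3 m⁴; J_BC = π(0.412)⁴/32 = 2.83×10^-3 m⁴.
θ = (T/G)·Σ L_i/J_i = (125000/81.7×10⁹)·(6.93/2.69×10^-3 + 7.66/2.83×10^-3) = 8.079×10^-3 rad.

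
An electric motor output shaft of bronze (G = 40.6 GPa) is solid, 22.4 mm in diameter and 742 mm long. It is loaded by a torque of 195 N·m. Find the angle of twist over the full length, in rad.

J = πd⁴/32 = π(0.0224)⁴/32 = 2.472×10^-8 m⁴.
θ = T·L/(G·J) = 195.0 × 0.742 / (40.6×10⁹ × 2.472×10^-8) = 0.1442 rad.

0.144 rad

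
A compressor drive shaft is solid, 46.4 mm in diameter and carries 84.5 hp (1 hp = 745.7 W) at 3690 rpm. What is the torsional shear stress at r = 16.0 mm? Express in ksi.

0.832 ksi

ω = 2π·3690/60 = 386.4 rad/s, so T = P/ω = 84.5×745.7 / 386.4 = 163.1 N·m.
J = πd⁴/32 = π(0.0464)⁴/32 = 4.551×10^-7 m⁴.
Shear stress varies linearly with radius: τ = T·r/J = 163.1 × 0.0160 / 4.551×10^-7 = 5.733×10^6 Pa.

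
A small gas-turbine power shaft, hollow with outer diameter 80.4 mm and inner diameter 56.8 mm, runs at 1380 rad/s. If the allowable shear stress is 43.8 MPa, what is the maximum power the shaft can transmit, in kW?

J = π(d_o⁴ − d_i⁴)/32 = π(0.0804⁴ − 0.0568⁴)/32 = 3.080×10^-6 m⁴.
T_max = τ_allow·J/r = 4.38×10^7 × 3.080×10^-6 / 0.0402 = 3356 N·m.
ω = 1380 rad/s, so P_max = T_max·ω = 4.632×10^6 W.

4630 kW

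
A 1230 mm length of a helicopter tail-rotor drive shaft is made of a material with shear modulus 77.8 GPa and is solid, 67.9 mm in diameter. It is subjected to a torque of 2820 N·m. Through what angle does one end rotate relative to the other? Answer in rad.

0.0214 rad

J = πd⁴/32 = π(0.0679)⁴/32 = 2.087×10^-6 m⁴.
θ = T·L/(G·J) = 2820 × 1.23 / (77.8×10⁹ × 2.087×10^-6) = 0.02136 rad.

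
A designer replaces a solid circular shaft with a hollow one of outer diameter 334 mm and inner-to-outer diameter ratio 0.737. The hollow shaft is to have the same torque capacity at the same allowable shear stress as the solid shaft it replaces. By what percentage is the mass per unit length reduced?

42.3 %

Equal τ_max and T ⇒ the solid shaft needs d_s³ = d_o³(1−k⁴), so d_s = 334·(1−0.737⁴)^(1/3) = 297.3 mm.
Area ratio A_h/A_s = d_o²(1−k²)/d_s² = (1−k²)/(1−k⁴)^(2/3) = 0.5767.
Mass saving = 1 − 0.5767 = 42.3 %.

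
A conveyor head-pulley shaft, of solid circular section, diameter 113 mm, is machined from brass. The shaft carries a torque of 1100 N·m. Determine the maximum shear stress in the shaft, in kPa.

3880 kPa

J = πd⁴/32 = π(0.113)⁴/32 = 1.601×10^-5 m⁴.
τ_max = T·r/J = 1100 × 0.0565 / 1.601×10^-5 = 3.883×10^6 Pa.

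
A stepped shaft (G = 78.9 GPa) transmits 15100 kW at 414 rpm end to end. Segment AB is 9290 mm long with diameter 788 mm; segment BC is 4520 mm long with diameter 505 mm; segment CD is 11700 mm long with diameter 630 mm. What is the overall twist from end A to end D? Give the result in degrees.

0.432°

ω = 2π·414/60 = 43.35 rad/s, so T = P/ω = 15100×10³ / 43.35 = 348300 N·m.
J_AB = π(0.788)⁴/32 = 0.0379 m⁴; J_BC = π(0.505)⁴/32 = 6.39×10^-3 m⁴; J_CD = π(0.630)⁴/32 = 0.0155 m⁴.
θ = (T/G)·Σ L_i/J_i = (348300/78.9×10⁹)·(9.29/0.0379 + 4.52/6.39×10^-3 + 11.7/0.0155) = 7.548×10^-3 rad.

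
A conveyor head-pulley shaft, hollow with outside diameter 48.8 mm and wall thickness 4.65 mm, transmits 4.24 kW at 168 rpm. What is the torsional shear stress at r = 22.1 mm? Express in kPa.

ω = 2π·168/60 = 17.59 rad/s, so T = P/ω = 4.24×10³ / 17.59 = 241.0 N·m.
J = π(d_o⁴ − d_i⁴)/32 = π(0.0488⁴ − 0.0395⁴)/32 = 3.178×10^-7 m⁴.
Shear stress varies linearly with radius: τ = T·r/J = 241.0 × 0.0221 / 3.178×10^-7 = 1.676×10^7 Pa.

16800 kPa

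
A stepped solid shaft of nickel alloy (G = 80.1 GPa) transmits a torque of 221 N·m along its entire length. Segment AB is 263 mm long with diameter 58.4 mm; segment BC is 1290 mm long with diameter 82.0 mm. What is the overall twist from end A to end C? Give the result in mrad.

J_AB = π(0.0584)⁴/32 = 1.14×10^-6 m⁴; J_BC = π(0.0820)⁴/32 = 4.44×10^-6 m⁴.
θ = (T/G)·Σ L_i/J_i = (221.0/80.1×10⁹)·(0.263/1.14×10^-6 + 1.29/4.44×10^-6) = 1.437×10^-3 rad.

1.44 mrad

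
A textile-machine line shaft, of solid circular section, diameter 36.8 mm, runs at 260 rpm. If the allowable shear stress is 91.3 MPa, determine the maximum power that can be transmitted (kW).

J = πd⁴/32 = π(0.0368)⁴/32 = 1.800×10^-7 m⁴.
T_max = τ_allow·J/r = 9.13×10^7 × 1.800×10^-7 / 0.0184 = 893.4 N·m.
ω = 2π·260/60 = 27.23 rad/s, so P_max = T_max·ω = 2.432×10^4 W.

24.3 kW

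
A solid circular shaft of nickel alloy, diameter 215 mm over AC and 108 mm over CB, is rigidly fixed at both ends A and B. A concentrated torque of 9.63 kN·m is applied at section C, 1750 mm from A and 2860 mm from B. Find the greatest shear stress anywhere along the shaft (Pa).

Compatibility: T_A·a/J_AC = T_B·b/J_CB with T_A + T_B = T₀.
J_AC = 2.10×10^-4 m⁴, J_CB = 1.34×10^-5 m⁴, so T_A = T₀·(J_AC/a)/((J_AC/a)+(J_CB/b)) = 9269 N·m, T_B = 361.1 N·m.
τ in each portion: τ_AC = 4.75×10^6 Pa, τ_CB = 1.46×10^6 Pa; maximum is in AC.
τ_max = T_AC·r/J = 9269·0.107/2.10×10^-4 = 4.750×10^6 Pa.

4.75e6 Pa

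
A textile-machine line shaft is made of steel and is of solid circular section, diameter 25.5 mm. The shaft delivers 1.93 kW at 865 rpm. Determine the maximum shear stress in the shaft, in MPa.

ω = 2π·865/60 = 90.58 rad/s, so T = P/ω = 1.93×10³ / 90.58 = 21.31 N·m.
J = πd⁴/32 = π(0.0255)⁴/32 = 4.151×10^-8 m⁴.
τ_max = T·r/J = 21.31 × 0.0127 / 4.151×10^-8 = 6.544×10^6 Pa.

6.54 MPa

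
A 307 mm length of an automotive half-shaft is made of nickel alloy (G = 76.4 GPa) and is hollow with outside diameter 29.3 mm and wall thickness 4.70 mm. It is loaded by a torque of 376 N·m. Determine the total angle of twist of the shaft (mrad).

26.5 mrad

J = π(d_o⁴ − d_i⁴)/32 = π(0.0293⁴ − 0.0199⁴)/32 = 5.696×10^-8 m⁴.
θ = T·L/(G·J) = 376.0 × 0.307 / (76.4×10⁹ × 5.696×10^-8) = 0.02653 rad.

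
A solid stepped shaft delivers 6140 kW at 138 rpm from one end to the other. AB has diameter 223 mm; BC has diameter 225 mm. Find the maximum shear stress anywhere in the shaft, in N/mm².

ω = 2π·138/60 = 14.45 rad/s, so T = P/ω = 6140×10³ / 14.45 = 424900 N·m.
Under the same torque, τ_max = 16T/(πd³) is largest where d is smallest — segment AB (d = 223 mm).
τ_max = 16·424900/(π·(0.223)³) = 1.951×10^8 Pa.

195 N/mm²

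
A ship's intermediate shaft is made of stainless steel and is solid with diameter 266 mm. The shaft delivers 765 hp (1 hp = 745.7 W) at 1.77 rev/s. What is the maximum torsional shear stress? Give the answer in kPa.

13900 kPa

ω = 2π·1.77 = 11.12 rad/s, so T = P/ω = 765×745.7 / 11.12 = 51290 N·m.
J = πd⁴/32 = π(0.266)⁴/32 = 4.915×10^-4 m⁴.
τ_max = T·r/J = 51290 × 0.133 / 4.915×10^-4 = 1.388×10^7 Pa.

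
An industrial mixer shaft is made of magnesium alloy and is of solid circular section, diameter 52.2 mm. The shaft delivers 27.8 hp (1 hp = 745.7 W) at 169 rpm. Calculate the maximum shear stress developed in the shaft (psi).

ω = 2π·169/60 = 17.70 rad/s, so T = P/ω = 27.8×745.7 / 17.70 = 1171 N·m.
J = πd⁴/32 = π(0.0522)⁴/32 = 7.289×10^-7 m⁴.
τ_max = T·r/J = 1171 × 0.0261 / 7.289×10^-7 = 4.194×10^7 Pa.

6080 psi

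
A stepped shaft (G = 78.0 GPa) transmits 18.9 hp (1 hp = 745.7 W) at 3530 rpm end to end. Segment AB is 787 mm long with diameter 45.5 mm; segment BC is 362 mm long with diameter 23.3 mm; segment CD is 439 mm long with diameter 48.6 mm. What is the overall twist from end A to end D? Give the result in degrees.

0.425°

ω = 2π·3530/60 = 369.7 rad/s, so T = P/ω = 18.9×745.7 / 369.7 = 38.13 N·m.
J_AB = π(0.0455)⁴/32 = 4.21×10^-7 m⁴; J_BC = π(0.0233)⁴/32 = 2.89×10^-8 m⁴; J_CD = π(0.0486)⁴/32 = 5.48×10^-7 m⁴.
θ = (T/G)·Σ L_i/J_i = (38.13/78.0×10⁹)·(0.787/4.21×10^-7 + 0.362/2.89×10^-8 + 0.439/5.48×10^-7) = 7.421×10^-3 rad.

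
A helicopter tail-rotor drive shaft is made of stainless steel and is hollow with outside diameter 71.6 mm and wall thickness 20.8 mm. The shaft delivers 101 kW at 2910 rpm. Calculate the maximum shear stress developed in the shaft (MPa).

ω = 2π·2910/60 = 304.7 rad/s, so T = P/ω = 101×10³ / 304.7 = 331.4 N·m.
J = π(d_o⁴ − d_i⁴)/32 = π(0.0716⁴ − 0.0300⁴)/32 = 2.501×10^-6 m⁴.
τ_max = T·r/J = 331.4 × 0.0358 / 2.501×10^-6 = 4.745×10^6 Pa.

4.74 MPa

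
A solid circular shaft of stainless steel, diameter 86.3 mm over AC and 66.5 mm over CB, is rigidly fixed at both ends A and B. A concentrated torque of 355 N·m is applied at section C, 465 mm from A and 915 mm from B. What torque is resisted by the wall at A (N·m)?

301 N·m

Compatibility: T_A·a/J_AC = T_B·b/J_CB with T_A + T_B = T₀.
J_AC = 5.45×10^-6 m⁴, J_CB = 1.92×10^-6 m⁴, so T_A = T₀·(J_AC/a)/((J_AC/a)+(J_CB/b)) = 301.1 N·m, T_B = 53.94 N·m.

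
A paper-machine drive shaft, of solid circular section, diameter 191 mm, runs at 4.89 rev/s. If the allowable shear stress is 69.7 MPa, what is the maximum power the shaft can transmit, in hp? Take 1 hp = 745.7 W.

J = πd⁴/32 = π(0.191)⁴/32 = 1.307×10^-4 m⁴.
T_max = τ_allow·J/r = 6.97×10^7 × 1.307×10^-4 / 0.0955 = 95360 N·m.
ω = 2π·4.89 = 30.72 rad/s, so P_max = T_max·ω = 2.930×10^6 W.

3930 hp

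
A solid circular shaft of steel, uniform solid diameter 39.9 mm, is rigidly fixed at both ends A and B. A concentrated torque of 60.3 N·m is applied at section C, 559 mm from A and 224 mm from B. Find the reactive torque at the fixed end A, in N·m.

With uniform GJ and both ends fixed, compatibility θ_AC = θ_CB gives T_A·a = T_B·b, together with T_A + T_B = T₀.
T_A = T₀·b/(a+b) = 60.30·224/783.0 = 17.25 N·m; T_B = 43.05 N·m.

17.3 N·m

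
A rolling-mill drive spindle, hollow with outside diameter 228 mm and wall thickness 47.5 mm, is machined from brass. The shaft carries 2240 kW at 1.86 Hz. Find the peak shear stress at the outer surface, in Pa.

9.31e7 Pa

ω = 2π·1.86 = 11.69 rad/s, so T = P/ω = 2240×10³ / 11.69 = 191700 N·m.
J = π(d_o⁴ − d_i⁴)/32 = π(0.228⁴ − 0.133⁴)/32 = 2.346×10^-4 m⁴.
τ_max = T·r/J = 191700 × 0.114 / 2.346×10^-4 = 9.315×10^7 Pa.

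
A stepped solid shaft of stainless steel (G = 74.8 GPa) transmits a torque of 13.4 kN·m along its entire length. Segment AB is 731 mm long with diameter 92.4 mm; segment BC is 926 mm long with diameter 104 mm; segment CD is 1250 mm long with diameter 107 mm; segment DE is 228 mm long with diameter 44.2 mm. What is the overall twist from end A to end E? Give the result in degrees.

9.12°

J_AB = π(0.0924)⁴/32 = 7.16×10^-6 m⁴; J_BC = π(0.104)⁴/32 = 1.15×10^-5 m⁴; J_CD = π(0.107)⁴/32 = 1.29×10^-5 m⁴; J_DE = π(0.0442)⁴/32 = 3.75×10^-7 m⁴.
θ = (T/G)·Σ L_i/J_i = (13400/74.8×10⁹)·(0.731/7.16×10^-6 + 0.926/1.15×10^-5 + 1.25/1.29×10^-5 + 0.228/3.75×10^-7) = 0.1591 rad.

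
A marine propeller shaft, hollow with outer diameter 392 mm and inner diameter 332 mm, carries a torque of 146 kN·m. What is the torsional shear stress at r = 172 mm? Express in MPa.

J = π(d_o⁴ − d_i⁴)/32 = π(0.392⁴ − 0.332⁴)/32 = 1.125×10^-3 m⁴.
Shear stress varies linearly with radius: τ = T·r/J = 146000 × 0.172 / 1.125×10^-3 = 2.231×10^7 Pa.

22.3 MPa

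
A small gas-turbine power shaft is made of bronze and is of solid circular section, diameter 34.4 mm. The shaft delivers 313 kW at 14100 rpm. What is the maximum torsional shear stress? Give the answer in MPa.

26.5 MPa

ω = 2π·14100/60 = 1477 rad/s, so T = P/ω = 313×10³ / 1477 = 212.0 N·m.
J = πd⁴/32 = π(0.0344)⁴/32 = 1.375×10^-7 m⁴.
τ_max = T·r/J = 212.0 × 0.0172 / 1.375×10^-7 = 2.652×10^7 Pa.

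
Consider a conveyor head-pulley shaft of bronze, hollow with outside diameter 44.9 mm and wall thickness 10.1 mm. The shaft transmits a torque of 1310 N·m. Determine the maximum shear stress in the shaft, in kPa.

J = π(d_o⁴ − d_i⁴)/32 = π(0.0449⁴ − 0.0247⁴)/32 = 3.625×10^-7 m⁴.
τ_max = T·r/J = 1310 × 0.0224 / 3.625×10^-7 = 8.114×10^7 Pa.

81100 kPa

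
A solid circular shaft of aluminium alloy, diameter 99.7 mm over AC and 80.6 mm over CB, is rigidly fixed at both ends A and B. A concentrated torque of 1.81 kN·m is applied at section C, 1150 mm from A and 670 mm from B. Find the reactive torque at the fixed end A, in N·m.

Compatibility: T_A·a/J_AC = T_B·b/J_CB with T_A + T_B = T₀.
J_AC = 9.70×10^-6 m⁴, J_CB = 4.14×10^-6 m⁴, so T_A = T₀·(J_AC/a)/((J_AC/a)+(J_CB/b)) = 1044 N·m, T_B = 765.6 N·m.

1040 N·m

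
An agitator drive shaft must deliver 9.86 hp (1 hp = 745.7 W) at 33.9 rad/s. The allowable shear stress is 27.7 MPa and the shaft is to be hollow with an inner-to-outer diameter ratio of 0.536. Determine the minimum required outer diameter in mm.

ω = 33.9 rad/s, so T = P/ω = 9.86×745.7 / 33.90 = 216.9 N·m.
For a hollow shaft with d_i/d_o = 0.536: τ_max = 16T/(π d_o³ (1−k⁴)), so d_o = [16T/(π τ_allow (1−k⁴))]^(1/3) = [16·216.9/(π·2.77×10^7·0.9175)]^(1/3) = 0.03516 m.

35.2 mm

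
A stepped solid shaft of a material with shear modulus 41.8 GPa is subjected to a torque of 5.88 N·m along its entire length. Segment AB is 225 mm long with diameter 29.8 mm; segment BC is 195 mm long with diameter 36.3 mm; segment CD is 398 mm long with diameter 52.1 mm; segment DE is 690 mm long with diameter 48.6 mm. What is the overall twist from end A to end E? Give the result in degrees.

J_AB = π(0.0298)⁴/32 = 7.74×10^-8 m⁴; J_BC = π(0.0363)⁴/32 = 1.70×10^-7 m⁴; J_CD = π(0.0521)⁴/32 = 7.23×10^-7 m⁴; J_DE = π(0.0486)⁴/32 = 5.48×10^-7 m⁴.
θ = (T/G)·Σ L_i/J_i = (5.880/41.8×10⁹)·(0.225/7.74×10^-8 + 0.195/1.70×10^-7 + 0.398/7.23×10^-7 + 0.690/5.48×10^-7) = 8.243×10^-4 rad.

0.0472°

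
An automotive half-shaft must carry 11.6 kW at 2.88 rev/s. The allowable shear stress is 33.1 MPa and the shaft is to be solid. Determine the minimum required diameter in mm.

46.2 mm

ω = 2π·2.88 = 18.10 rad/s, so T = P/ω = 11.6×10³ / 18.10 = 641.0 N·m.
For a solid shaft τ_max = 16T/(πd³), so d = (16T/(π τ_allow))^(1/3) = (16·641.0/(π·3.31×10^7))^(1/3) = 0.04620 m.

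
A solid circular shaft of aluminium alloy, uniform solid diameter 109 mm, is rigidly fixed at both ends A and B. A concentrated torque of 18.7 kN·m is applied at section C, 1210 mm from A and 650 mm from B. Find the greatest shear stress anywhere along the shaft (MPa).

With uniform GJ and both ends fixed, compatibility θ_AC = θ_CB gives T_A·a = T_B·b, together with T_A + T_B = T₀.
T_A = T₀·b/(a+b) = 18700·650/1860 = 6535 N·m; T_B = 12170 N·m.
τ in each portion: τ_AC = 2.57×10^7 Pa, τ_CB = 4.78×10^7 Pa; maximum is in CB.
τ_max = T_CB·r/J = 12170·0.0545/1.39×10^-5 = 4.784×10^7 Pa.

47.8 MPa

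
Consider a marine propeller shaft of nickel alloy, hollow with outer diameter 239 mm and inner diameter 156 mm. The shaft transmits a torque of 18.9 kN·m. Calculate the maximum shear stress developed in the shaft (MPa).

J = π(d_o⁴ − d_i⁴)/32 = π(0.239⁴ − 0.156⁴)/32 = 2.622×10^-4 m⁴.
τ_max = T·r/J = 18900 × 0.119 / 2.622×10^-4 = 8.614×10^6 Pa.

8.61 MPa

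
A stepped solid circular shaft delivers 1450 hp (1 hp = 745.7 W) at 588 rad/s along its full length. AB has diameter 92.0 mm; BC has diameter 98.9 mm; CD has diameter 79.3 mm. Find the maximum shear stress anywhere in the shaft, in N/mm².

18.8 N/mm²

ω = 588 rad/s, so T = P/ω = 1450×745.7 / 588.0 = 1839 N·m.
Under the same torque, τ_max = 16T/(πd³) is largest where d is smallest — segment CD (d = 79.3 mm).
τ_max = 16·1839/(π·(0.0793)³) = 1.878×10^7 Pa.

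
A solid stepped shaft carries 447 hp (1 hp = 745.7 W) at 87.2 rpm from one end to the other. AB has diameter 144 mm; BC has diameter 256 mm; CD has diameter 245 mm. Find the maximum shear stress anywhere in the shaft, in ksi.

ω = 2π·87.2/60 = 9.132 rad/s, so T = P/ω = 447×745.7 / 9.132 = 36500 N·m.
Under the same torque, τ_max = 16T/(πd³) is largest where d is smallest — segment AB (d = 144 mm).
τ_max = 16·36500/(π·(0.144)³) = 6.226×10^7 Pa.

9.03 ksi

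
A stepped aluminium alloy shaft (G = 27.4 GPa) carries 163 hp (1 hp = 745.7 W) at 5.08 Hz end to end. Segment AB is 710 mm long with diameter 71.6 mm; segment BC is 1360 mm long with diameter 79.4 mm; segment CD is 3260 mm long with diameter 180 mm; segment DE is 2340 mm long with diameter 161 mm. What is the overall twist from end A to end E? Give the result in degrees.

5.50°

ω = 2π·5.08 = 31.92 rad/s, so T = P/ω = 163×745.7 / 31.92 = 3808 N·m.
J_AB = π(0.0716)⁴/32 = 2.58×10^-6 m⁴; J_BC = π(0.0794)⁴/32 = 3.90×10^-6 m⁴; J_CD = π(0.180)⁴/32 = 1.03×10^-4 m⁴; J_DE = π(0.161)⁴/32 = 6.60×10^-5 m⁴.
θ = (T/G)·Σ L_i/J_i = (3808/27.4×10⁹)·(0.710/2.58×10^-6 + 1.36/3.90×10^-6 + 3.26/1.03×10^-4 + 2.34/6.60×10^-5) = 0.09601 rad.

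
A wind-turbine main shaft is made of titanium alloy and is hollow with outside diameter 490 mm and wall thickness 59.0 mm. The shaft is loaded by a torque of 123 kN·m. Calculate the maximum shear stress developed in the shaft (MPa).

7.97 MPa

J = π(d_o⁴ − d_i⁴)/32 = π(0.490⁴ − 0.372⁴)/32 = 3.780×10^-3 m⁴.
τ_max = T·r/J = 123000 × 0.245 / 3.780×10^-3 = 7.973×10^6 Pa.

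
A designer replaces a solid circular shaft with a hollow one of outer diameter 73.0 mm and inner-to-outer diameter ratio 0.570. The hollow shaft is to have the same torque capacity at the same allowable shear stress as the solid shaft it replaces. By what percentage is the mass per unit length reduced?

27.3 %

Equal τ_max and T ⇒ the solid shaft needs d_s³ = d_o³(1−k⁴), so d_s = 73.0·(1−0.570⁴)^(1/3) = 70.34 mm.
Area ratio A_h/A_s = d_o²(1−k²)/d_s² = (1−k²)/(1−k⁴)^(2/3) = 0.7272.
Mass saving = 1 − 0.7272 = 27.3 %.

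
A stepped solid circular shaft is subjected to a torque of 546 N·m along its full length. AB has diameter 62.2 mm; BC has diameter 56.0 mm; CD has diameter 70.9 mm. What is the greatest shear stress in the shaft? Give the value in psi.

2300 psi

Under the same torque, τ_max = 16T/(πd³) is largest where d is smallest — segment BC (d = 56.0 mm).
τ_max = 16·546.0/(π·(0.0560)³) = 1.583×10^7 Pa.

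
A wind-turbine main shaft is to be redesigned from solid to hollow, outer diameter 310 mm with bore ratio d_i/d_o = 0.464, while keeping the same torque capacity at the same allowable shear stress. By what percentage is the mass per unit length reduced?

19.0 %

Equal τ_max and T ⇒ the solid shaft needs d_s³ = d_o³(1−k⁴), so d_s = 310·(1−0.464⁴)^(1/3) = 305.1 mm.
Area ratio A_h/A_s = d_o²(1−k²)/d_s² = (1−k²)/(1−k⁴)^(2/3) = 0.8099.
Mass saving = 1 − 0.8099 = 19.0 %.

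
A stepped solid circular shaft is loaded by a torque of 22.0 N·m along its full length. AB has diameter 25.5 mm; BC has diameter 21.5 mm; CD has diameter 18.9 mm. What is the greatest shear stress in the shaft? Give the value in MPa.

Under the same torque, τ_max = 16T/(πd³) is largest where d is smallest — segment CD (d = 18.9 mm).
τ_max = 16·22.00/(π·(0.0189)³) = 1.660×10^7 Pa.

16.6 MPa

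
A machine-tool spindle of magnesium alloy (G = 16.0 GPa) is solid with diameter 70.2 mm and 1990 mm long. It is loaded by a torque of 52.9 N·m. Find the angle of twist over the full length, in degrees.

J = πd⁴/32 = π(0.0702)⁴/32 = 2.384×10^-6 m⁴.
θ = T·L/(G·J) = 52.90 × 1.99 / (16.0×10⁹ × 2.384×10^-6) = 2.760×10^-3 rad.

0.158°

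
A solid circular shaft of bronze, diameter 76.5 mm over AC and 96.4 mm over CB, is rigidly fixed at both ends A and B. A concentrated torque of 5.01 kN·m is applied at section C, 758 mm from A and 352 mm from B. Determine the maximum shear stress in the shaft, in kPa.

24100 kPa

Compatibility: T_A·a/J_AC = T_B·b/J_CB with T_A + T_B = T₀.
J_AC = 3.36×10^-6 m⁴, J_CB = 8.48×10^-6 m⁴, so T_A = T₀·(J_AC/a)/((J_AC/a)+(J_CB/b)) = 779.2 N·m, T_B = 4231 N·m.
τ in each portion: τ_AC = 8.86×10^6 Pa, τ_CB = 2.41×10^7 Pa; maximum is in CB.
τ_max = T_CB·r/J = 4231·0.0482/8.48×10^-6 = 2.405×10^7 Pa.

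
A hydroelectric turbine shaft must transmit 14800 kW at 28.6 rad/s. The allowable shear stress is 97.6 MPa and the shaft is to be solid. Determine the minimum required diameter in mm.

300 mm

ω = 28.6 rad/s, so T = P/ω = 14800×10³ / 28.60 = 517500 N·m.
For a solid shaft τ_max = 16T/(πd³), so d = (16T/(π τ_allow))^(1/3) = (16·517500/(π·9.76×10^7))^(1/3) = 0.3000 m.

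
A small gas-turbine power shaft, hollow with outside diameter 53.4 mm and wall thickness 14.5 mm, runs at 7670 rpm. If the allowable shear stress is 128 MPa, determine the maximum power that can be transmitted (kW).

2940 kW

J = π(d_o⁴ − d_i⁴)/32 = π(0.0534⁴ − 0.0244⁴)/32 = 7.635×10^-7 m⁴.
T_max = τ_allow·J/r = 1.28×10^8 × 7.635×10^-7 / 0.0267 = 3660 N·m.
ω = 2π·7670/60 = 803.2 rad/s, so P_max = T_max·ω = 2.940×10^6 W.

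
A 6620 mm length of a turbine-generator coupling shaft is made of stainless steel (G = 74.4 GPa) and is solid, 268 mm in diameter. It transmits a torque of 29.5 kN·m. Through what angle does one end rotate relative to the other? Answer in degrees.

0.297°

J = πd⁴/32 = π(0.268)⁴/32 = 5.065×10^-4 m⁴.
θ = T·L/(G·J) = 29500 × 6.62 / (74.4×10⁹ × 5.065×10^-4) = 5.183×10^-3 rad.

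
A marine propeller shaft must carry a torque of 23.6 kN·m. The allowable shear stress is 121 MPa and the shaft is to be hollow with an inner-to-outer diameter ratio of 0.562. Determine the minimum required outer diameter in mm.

For a hollow shaft with d_i/d_o = 0.562: τ_max = 16T/(π d_o³ (1−k⁴)), so d_o = [16T/(π τ_allow (1−k⁴))]^(1/3) = [16·23600/(π·1.21×10^8·0.9002)]^(1/3) = 0.1033 m.

103 mm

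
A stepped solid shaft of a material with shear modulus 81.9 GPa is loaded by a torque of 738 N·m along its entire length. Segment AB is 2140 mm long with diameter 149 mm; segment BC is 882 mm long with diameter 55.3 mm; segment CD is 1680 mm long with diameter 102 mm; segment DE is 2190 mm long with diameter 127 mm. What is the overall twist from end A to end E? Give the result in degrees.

J_AB = π(0.149)⁴/32 = 4.84×10^-5 m⁴; J_BC = π(0.0553)⁴/32 = 9.18×10^-7 m⁴; J_CD = π(0.102)⁴/32 = 1.06×10^-5 m⁴; J_DE = π(0.127)⁴/32 = 2.55×10^-5 m⁴.
θ = (T/G)·Σ L_i/J_i = (738.0/81.9×10⁹)·(2.14/4.84×10^-5 + 0.882/9.18×10^-7 + 1.68/1.06×10^-5 + 2.19/2.55×10^-5) = 0.01125 rad.

0.645°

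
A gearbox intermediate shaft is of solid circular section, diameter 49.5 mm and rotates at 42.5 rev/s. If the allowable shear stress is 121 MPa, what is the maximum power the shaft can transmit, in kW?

J = πd⁴/32 = π(0.0495)⁴/32 = 5.894×10^-7 m⁴.
T_max = τ_allow·J/r = 1.21×10^8 × 5.894×10^-7 / 0.0248 = 2882 N·m.
ω = 2π·42.5 = 267.0 rad/s, so P_max = T_max·ω = 7.695×10^5 W.

769 kW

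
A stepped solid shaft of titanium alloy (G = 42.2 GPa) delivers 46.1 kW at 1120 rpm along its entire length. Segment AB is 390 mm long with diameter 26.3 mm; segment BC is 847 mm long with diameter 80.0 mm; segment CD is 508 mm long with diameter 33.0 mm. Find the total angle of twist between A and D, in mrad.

120 mrad

ω = 2π·1120/60 = 117.3 rad/s, so T = P/ω = 46.1×10³ / 117.3 = 393.1 N·m.
J_AB = π(0.0263)⁴/32 = 4.70×10^-8 m⁴; J_BC = π(0.0800)⁴/32 = 4.02×10^-6 m⁴; J_CD = π(0.0330)⁴/32 = 1.16×10^-7 m⁴.
θ = (T/G)·Σ L_i/J_i = (393.1/42.2×10⁹)·(0.390/4.70×10^-8 + 0.847/4.02×10^-6 + 0.508/1.16×10^-7) = 0.1199 rad.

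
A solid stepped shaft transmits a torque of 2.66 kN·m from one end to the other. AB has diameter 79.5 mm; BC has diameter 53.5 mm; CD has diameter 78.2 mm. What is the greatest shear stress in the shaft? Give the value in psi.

Under the same torque, τ_max = 16T/(πd³) is largest where d is smallest — segment BC (d = 53.5 mm).
τ_max = 16·2660/(π·(0.0535)³) = 8.847×10^7 Pa.

12800 psi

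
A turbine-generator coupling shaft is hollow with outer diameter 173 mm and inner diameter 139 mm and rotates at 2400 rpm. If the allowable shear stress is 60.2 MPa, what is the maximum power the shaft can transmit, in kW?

8970 kW

J = π(d_o⁴ − d_i⁴)/32 = π(0.173⁴ − 0.139⁴)/32 = 5.129×10^-5 m⁴.
T_max = τ_allow·J/r = 6.02×10^7 × 5.129×10^-5 / 0.0865 = 35700 N·m.
ω = 2π·2400/60 = 251.3 rad/s, so P_max = T_max·ω = 8.971×10^6 W.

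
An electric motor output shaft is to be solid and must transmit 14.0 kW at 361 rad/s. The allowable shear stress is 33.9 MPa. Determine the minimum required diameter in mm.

18.0 mm

ω = 361 rad/s, so T = P/ω = 14.0×10³ / 361.0 = 38.78 N·m.
For a solid shaft τ_max = 16T/(πd³), so d = (16T/(π τ_allow))^(1/3) = (16·38.78/(π·3.39×10^7))^(1/3) = 0.01799 m.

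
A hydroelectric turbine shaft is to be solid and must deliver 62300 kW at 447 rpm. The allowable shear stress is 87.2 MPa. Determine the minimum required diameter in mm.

427 mm

ω = 2π·447/60 = 46.81 rad/s, so T = P/ω = 62300×10³ / 46.81 = 1.331e6 N·m.
For a solid shaft τ_max = 16T/(πd³), so d = (16T/(π τ_allow))^(1/3) = (16·1.331e6/(π·8.72×10^7))^(1/3) = 0.4268 m.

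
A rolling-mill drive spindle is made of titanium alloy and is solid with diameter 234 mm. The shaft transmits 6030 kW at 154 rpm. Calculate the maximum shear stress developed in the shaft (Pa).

ω = 2π·154/60 = 16.13 rad/s, so T = P/ω = 6030×10³ / 16.13 = 373900 N·m.
J = πd⁴/32 = π(0.234)⁴/32 = 2.943×10^-4 m⁴.
τ_max = T·r/J = 373900 × 0.117 / 2.943×10^-4 = 1.486×10^8 Pa.

1.49e8 Pa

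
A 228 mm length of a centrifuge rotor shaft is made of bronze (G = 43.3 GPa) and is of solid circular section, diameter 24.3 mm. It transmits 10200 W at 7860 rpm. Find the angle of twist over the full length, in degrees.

ω = 2π·7860/60 = 823.1 rad/s, so T = P/ω = 10200 / 823.1 = 12.39 N·m.
J = πd⁴/32 = π(0.0243)⁴/32 = 3.423×10^-8 m⁴.
θ = T·L/(G·J) = 12.39 × 0.228 / (43.3×10⁹ × 3.423×10^-8) = 1.906×10^-3 rad.

0.109°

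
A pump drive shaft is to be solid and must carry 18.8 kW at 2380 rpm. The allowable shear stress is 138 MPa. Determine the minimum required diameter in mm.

14.1 mm

ω = 2π·2380/60 = 249.2 rad/s, so T = P/ω = 18.8×10³ / 249.2 = 75.43 N·m.
For a solid shaft τ_max = 16T/(πd³), so d = (16T/(π τ_allow))^(1/3) = (16·75.43/(π·1.38×10^8))^(1/3) = 0.01407 m.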